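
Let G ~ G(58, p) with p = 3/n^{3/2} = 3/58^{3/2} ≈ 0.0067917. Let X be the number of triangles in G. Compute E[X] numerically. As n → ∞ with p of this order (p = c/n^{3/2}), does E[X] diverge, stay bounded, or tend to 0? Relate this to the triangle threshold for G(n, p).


Number of potential triangles: C(58, 3) = 30856.
Each occurs with probability p³ ≈ (0.0067917)³ ≈ 3.1328370e-07.
By linearity: E[X] = C(58, 3)·p³ ≈ 30856 · 3.1328370e-07 ≈ 0.00967.
Since α = 3/2 > 1, p = c/n^{3/2} = o(1/n) is below the triangle threshold p ~ 1/n. Asymptotically E[X] ~ (c³/6)·n^{3(1−α)} = (3³/6)·n^{-1.5} → 0, so by Markov's inequality G has no triangles w.h.p.

E[X] ≈ 0.00967; in regime p = Θ(1/n^{3/2}) E[X] tends to 0 (below the triangle threshold p ~ 1/n).


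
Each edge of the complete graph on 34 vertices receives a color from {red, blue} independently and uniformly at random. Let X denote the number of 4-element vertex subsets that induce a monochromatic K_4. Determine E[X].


Let X = Σ_S X_S over the C(34, 4) = 46376 subsets S of size 4, where X_S = 1 if the K_4 on S is monochromatic.
For a fixed S, the K_4 on S has C(4, 2) = 6 edges. P[all 6 edges red] = (1/2)^6, and likewise for blue, so P[monochromatic] = 2·(1/2)^6 = 2^{1 − 6} = 1/32.
By linearity of expectation: E[X] = C(34, 4) · 2^{1 − 6} = 46376 · 1/32 = 5797/4.
Numerically: E[X] ≈ 1449.250000.

E[X] = C(34,4)·2^(1−C(4,2)) = 5797/4 ≈ 1449.250000.


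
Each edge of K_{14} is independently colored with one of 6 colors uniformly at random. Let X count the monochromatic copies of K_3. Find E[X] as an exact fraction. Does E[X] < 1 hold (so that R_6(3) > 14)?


E[X] = C(14, 3) · 6^{1 − 3} = 364 · 6^{−2} = 364/36.
As a reduced fraction: E[X] = 91/9 ≈ 10.1111111.
Is E[X] < 1? NO.
Since E[X] ≥ 1, the first-moment bound is inconclusive at n = 14; it does NOT by itself certify R_6(3) > 14.

E[X] = 91/9 ≈ 10.1111111; E[X] ≥ 1; first-moment method inconclusive here.


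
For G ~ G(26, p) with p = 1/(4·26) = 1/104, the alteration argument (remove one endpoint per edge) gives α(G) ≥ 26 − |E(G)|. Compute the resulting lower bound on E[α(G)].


E[|E(G)|] = C(26, 2)·p = 325 · (1/104) = 25/8.
E[α(G)] ≥ n − E[|E(G)|] = 26 − 25/8 = 183/8.
Numerically: ≈ 22.875000.
(This is only a lower bound; the true E[α(G)] may be larger.)

E[α(G)] ≥ 183/8 ≈ 22.875000.


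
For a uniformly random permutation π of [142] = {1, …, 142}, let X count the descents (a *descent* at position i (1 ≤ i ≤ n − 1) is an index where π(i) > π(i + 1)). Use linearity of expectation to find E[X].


Write X = Σ X_I over i = 1, …, 141, with X_I the indicator of one descent.
There are 141 indicators.
For each fixed i, the pair (π(i), π(i+1)) is a uniformly random ordered pair of distinct values from {1, …, 142}; by symmetry P[π(i) > π(i+1)] = 1/2.
By linearity: E[X] = 141 · (1/2) = (142 − 1) · (1/2) = 141/2 ≈ 70.500.

E[X] = 141/2 = 70.500.


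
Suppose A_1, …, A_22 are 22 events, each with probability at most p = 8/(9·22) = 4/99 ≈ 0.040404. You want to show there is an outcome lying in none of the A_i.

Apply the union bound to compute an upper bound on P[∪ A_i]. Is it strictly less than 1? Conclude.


Union bound: P[∪_{i=1}^{22} A_i] ≤ Σ_i P[A_i] ≤ 22·p = 22·(4/99) = 8/9.
Numerically: 8/9 ≈ 0.888889.
Is 8/9 < 1? YES.
Since P[∪ A_i] ≤ 8/9 < 1, the complement has P[∩ A_i^c] ≥ 1 − 8/9 = 1/9 > 0, so some outcome avoids every A_i.

22·p = 8/9 ≈ 0.888889; existence CERTIFIED by the union bound.


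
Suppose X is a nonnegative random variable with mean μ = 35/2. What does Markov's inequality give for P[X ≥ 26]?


μ = E[X] = 35/2, a = 26.
Markov: P[X ≥ 26] ≤ μ/a = (35/2)/26 = 35/52.
Numerically: ≈ 0.67308.
(Since a = 26 > μ = 17.50000, the bound 35/52 is < 1 and informative.)

P[X ≥ 26] ≤ 35/52 ≈ 0.67308.


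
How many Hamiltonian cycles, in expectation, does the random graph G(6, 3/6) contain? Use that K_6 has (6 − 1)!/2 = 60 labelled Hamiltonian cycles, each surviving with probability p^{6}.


K_6 has (6 − 1)!/2 = 60 labelled Hamiltonian cycles.
For each such Hamiltonian cycle H, let X_H = 1 if all 6 edges of H are present in G. Then P[X_H = 1] = p^{6} = (1/2)^{6} = 1/64.
By linearity of expectation: E[X] = Σ_H E[X_H] = 60 · p^{6} = 60 · 1/64 = 15/16.
Numerically: E[X] ≈ 0.9375.

E[X] = 60 · (1/2)^{6} = 15/16 ≈ 0.9375.


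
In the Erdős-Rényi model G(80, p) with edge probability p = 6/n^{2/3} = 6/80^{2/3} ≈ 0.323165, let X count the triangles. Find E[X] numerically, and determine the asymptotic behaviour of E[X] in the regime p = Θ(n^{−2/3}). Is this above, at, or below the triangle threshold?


Number of potential triangles: C(80, 3) = 82160.
Each occurs with probability p³ ≈ (0.323165)³ ≈ 3.37500000e-02.
By linearity: E[X] = C(80, 3)·p³ ≈ 82160 · 3.37500000e-02 ≈ 2772.900000.
Since α = 2/3 < 1, p = c/n^{2/3} ≫ 1/n is above the triangle threshold p ~ 1/n. Asymptotically E[X] ~ (c³/6)·n^{3(1−α)} = (6³/6)·n^{1} → ∞; triangles are abundant w.h.p.

E[X] ≈ 2772.900000; in regime p = Θ(1/n^{2/3}) E[X] diverges (above the triangle threshold p ~ 1/n).


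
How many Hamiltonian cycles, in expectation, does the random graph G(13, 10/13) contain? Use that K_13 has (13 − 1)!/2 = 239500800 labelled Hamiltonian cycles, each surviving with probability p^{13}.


K_13 has (13 − 1)!/2 = 239500800 labelled Hamiltonian cycles.
For each such Hamiltonian cycle H, let X_H = 1 if all 13 edges of H are present in G. Then P[X_H = 1] = p^{13} = (10/13)^{13} = 10000000000000/302875106592253.
By linearity of expectation: E[X] = Σ_H E[X_H] = 239500800 · p^{13} = 239500800 · 10000000000000/302875106592253 = 2395008000000000000000/302875106592253.
Numerically: E[X] ≈ 7.908e+06.

E[X] = 239500800 · (10/13)^{13} = 2395008000000000000000/302875106592253 ≈ 7.908e+06.


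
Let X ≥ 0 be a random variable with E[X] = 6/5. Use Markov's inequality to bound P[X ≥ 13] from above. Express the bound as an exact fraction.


μ = E[X] = 6/5, a = 13.
Markov: P[X ≥ 13] ≤ μ/a = (6/5)/13 = 6/65.
Numerically: ≈ 0.0923.
(Since a = 13 > μ = 1.2000, the bound 6/65 is < 1 and informative.)

P[X ≥ 13] ≤ 6/65 ≈ 0.0923.


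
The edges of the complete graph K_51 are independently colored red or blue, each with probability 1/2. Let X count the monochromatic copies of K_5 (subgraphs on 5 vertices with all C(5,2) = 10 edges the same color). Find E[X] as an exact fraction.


Let X = Σ_S X_S over the C(51, 5) = 2349060 subsets S of size 5, where X_S = 1 if the K_5 on S is monochromatic.
For a fixed S, the K_5 on S has C(5, 2) = 10 edges. P[all 10 edges red] = (1/2)^10, and likewise for blue, so P[monochromatic] = 2·(1/2)^10 = 2^{1 − 10} = 1/512.
By linearity of expectation: E[X] = C(51, 5) · 2^{1 − 10} = 2349060 · 1/512 = 587265/128.
Numerically: E[X] ≈ 4588.007812.

E[X] = C(51,5)·2^(1−C(5,2)) = 587265/128 ≈ 4588.007812.


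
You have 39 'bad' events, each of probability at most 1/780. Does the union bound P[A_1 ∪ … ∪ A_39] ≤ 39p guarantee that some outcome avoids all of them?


Union bound: P[∪_{i=1}^{39} A_i] ≤ Σ_i P[A_i] ≤ 39·p = 39·(1/780) = 1/20.
Numerically: 1/20 ≈ 0.050000.
Is 1/20 < 1? YES.
Since P[∪ A_i] ≤ 1/20 < 1, the complement has P[∩ A_i^c] ≥ 1 − 1/20 = 19/20 > 0, so some outcome avoids every A_i.

39·p = 1/20 ≈ 0.050000; existence CERTIFIED by the union bound.


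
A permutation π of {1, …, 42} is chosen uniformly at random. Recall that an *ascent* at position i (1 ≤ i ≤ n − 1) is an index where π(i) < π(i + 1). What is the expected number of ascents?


Write X = Σ X_I over i = 1, …, 41, with X_I the indicator of one ascent.
There are 41 indicators.
For each fixed i, the pair (π(i), π(i+1)) is a uniformly random ordered pair of distinct values from {1, …, 42}; by symmetry P[π(i) < π(i+1)] = 1/2.
By linearity: E[X] = 41 · (1/2) = (42 − 1) · (1/2) = 41/2 ≈ 20.5000.

E[X] = 41/2 = 20.5000.


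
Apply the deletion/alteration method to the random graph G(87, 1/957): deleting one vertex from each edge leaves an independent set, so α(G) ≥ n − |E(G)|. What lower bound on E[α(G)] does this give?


E[|E(G)|] = C(87, 2)·p = 3741 · (1/957) = 43/11.
E[α(G)] ≥ n − E[|E(G)|] = 87 − 43/11 = 914/11.
Numerically: ≈ 83.090909.
(This is only a lower bound; the true E[α(G)] may be larger.)

E[α(G)] ≥ 914/11 ≈ 83.090909.


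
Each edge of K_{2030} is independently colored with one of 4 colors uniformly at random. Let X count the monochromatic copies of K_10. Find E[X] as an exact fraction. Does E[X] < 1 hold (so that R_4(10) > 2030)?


E[X] = C(2030, 10) · 4^{1 − 45} = 320298626039392096327195965 · 4^{−44} = 320298626039392096327195965/309485009821345068724781056.
As a reduced fraction: E[X] = 320298626039392096327195965/309485009821345068724781056 ≈ 1.034941.
Is E[X] < 1? NO.
Since E[X] ≥ 1, the first-moment bound is inconclusive at n = 2030; it does NOT by itself certify R_4(10) > 2030.

E[X] = 320298626039392096327195965/309485009821345068724781056 ≈ 1.034941; E[X] ≥ 1; first-moment method inconclusive here.


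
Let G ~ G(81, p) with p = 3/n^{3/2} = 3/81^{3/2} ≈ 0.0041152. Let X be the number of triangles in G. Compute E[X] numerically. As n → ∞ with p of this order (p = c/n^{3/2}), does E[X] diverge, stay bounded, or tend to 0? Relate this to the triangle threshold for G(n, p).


Number of potential triangles: C(81, 3) = 85320.
Each occurs with probability p³ ≈ (0.0041152)³ ≈ 6.9691719e-08.
By linearity: E[X] = C(81, 3)·p³ ≈ 85320 · 6.9691719e-08 ≈ 0.00595.
Since α = 3/2 > 1, p = c/n^{3/2} = o(1/n) is below the triangle threshold p ~ 1/n. Asymptotically E[X] ~ (c³/6)·n^{3(1−α)} = (3³/6)·n^{-1.5} → 0, so by Markov's inequality G has no triangles w.h.p.

E[X] ≈ 0.00595; in regime p = Θ(1/n^{3/2}) E[X] tends to 0 (below the triangle threshold p ~ 1/n).


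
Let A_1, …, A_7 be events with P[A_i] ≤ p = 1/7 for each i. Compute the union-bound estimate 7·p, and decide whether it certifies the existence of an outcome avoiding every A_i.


Union bound: P[∪_{i=1}^{7} A_i] ≤ Σ_i P[A_i] ≤ 7·p = 7·(1/7) = 1.
Numerically: 1 ≈ 1.000000.
Is 1 < 1? NO.
Since the bound 1 is ≥ 1, the union bound is uninformative here; it does NOT by itself certify existence.

7·p = 1 ≈ 1.000000; existence NOT certified by the union bound.


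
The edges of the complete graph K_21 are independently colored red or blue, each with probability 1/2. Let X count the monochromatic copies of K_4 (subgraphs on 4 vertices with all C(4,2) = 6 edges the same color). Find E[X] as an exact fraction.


Let X = Σ_S X_S over the C(21, 4) = 5985 subsets S of size 4, where X_S = 1 if the K_4 on S is monochromatic.
For a fixed S, the K_4 on S has C(4, 2) = 6 edges. P[all 6 edges red] = (1/2)^6, and likewise for blue, so P[monochromatic] = 2·(1/2)^6 = 2^{1 − 6} = 1/32.
By linearity of expectation: E[X] = C(21, 4) · 2^{1 − 6} = 5985 · 1/32 = 5985/32.
Numerically: E[X] ≈ 187.0312.

E[X] = C(21,4)·2^(1−C(4,2)) = 5985/32 ≈ 187.0312.


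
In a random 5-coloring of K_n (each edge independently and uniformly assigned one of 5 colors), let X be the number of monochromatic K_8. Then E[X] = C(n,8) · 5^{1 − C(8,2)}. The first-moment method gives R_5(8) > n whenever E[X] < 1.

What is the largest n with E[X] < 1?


We need C(n, 8) · 5^{1 − 28} < 1, i.e. C(n, 8) < 5^{28 − 1} = 7450580596923828125.
Check values of n near the boundary:
  n = 861: C(861, 8) = 7250034996615275865; 7250034996615275865 < 7450580596923828125? YES
  n = 862: C(862, 8) = 7317951015318931845; 7317951015318931845 < 7450580596923828125? YES
  n = 863: C(863, 8) = 7386423071602617757; 7386423071602617757 < 7450580596923828125? YES
  n = 864: C(864, 8) = 7455455062926006708; 7455455062926006708 < 7450580596923828125? NO
The largest n with C(n, 8) < 7450580596923828125 is n = 863 (where E[X] = 7386423071602617757/7450580596923828125 ≈ 0.9914). Hence R_5(8) > 863, i.e. R_5(8) ≥ 864.

Largest n = 863; hence R_5(8) > 863.


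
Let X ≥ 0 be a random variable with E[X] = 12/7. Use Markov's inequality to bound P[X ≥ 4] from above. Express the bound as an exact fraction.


μ = E[X] = 12/7, a = 4.
Markov: P[X ≥ 4] ≤ μ/a = (12/7)/4 = 3/7.
Numerically: ≈ 0.4286.
(Since a = 4 > μ = 1.7143, the bound 3/7 is < 1 and informative.)

P[X ≥ 4] ≤ 3/7 ≈ 0.4286.


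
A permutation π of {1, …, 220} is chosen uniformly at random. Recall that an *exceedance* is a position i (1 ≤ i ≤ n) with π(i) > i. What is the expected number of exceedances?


Write X = Σ_{i=1}^{220} X_i, where X_i = 1_{π(i) > i}.
For each fixed i, π(i) is uniform over {1, …, 220} (marginal of a uniform permutation), so P[π(i) > i] = (n − i)/n. Summing: Σ_{i=1}^{220} (n − i)/n = (0 + 1 + … + 219)/220 = 220(220 − 1)/(2·220) = (220 − 1)/2.
Hence E[X] = Σ_{i=1}^{220} (220 − i)/220 = 219/2 ≈ 109.500.

E[X] = 219/2 = 109.500.


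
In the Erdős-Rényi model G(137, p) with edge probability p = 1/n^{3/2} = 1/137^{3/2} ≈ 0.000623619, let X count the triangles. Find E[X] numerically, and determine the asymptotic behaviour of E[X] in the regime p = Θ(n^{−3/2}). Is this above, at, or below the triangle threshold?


Number of potential triangles: C(137, 3) = 419220.
Each occurs with probability p³ ≈ (0.000623619)³ ≈ 2.42525522e-10.
By linearity: E[X] = C(137, 3)·p³ ≈ 419220 · 2.42525522e-10 ≈ 0.000102.
Since α = 3/2 > 1, p = c/n^{3/2} = o(1/n) is below the triangle threshold p ~ 1/n. Asymptotically E[X] ~ (c³/6)·n^{3(1−α)} = (1³/6)·n^{-1.5} → 0, so by Markov's inequality G has no triangles w.h.p.

E[X] ≈ 0.000102; in regime p = Θ(1/n^{3/2}) E[X] tends to 0 (below the triangle threshold p ~ 1/n).


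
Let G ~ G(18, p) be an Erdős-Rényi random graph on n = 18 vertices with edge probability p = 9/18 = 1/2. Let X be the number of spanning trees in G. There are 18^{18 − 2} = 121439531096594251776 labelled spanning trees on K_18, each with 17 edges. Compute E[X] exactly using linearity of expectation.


K_18 has 18^{18 − 2} = 121439531096594251776 labelled spanning trees.
For each such spanning tree H, let X_H = 1 if all 17 edges of H are present in G. Then P[X_H = 1] = p^{17} = (1/2)^{17} = 1/131072.
By linearity of expectation: E[X] = Σ_H E[X_H] = 121439531096594251776 · p^{17} = 121439531096594251776 · 1/131072 = 1853020188851841/2.
Numerically: E[X] ≈ 9.27e+14.

E[X] = 121439531096594251776 · (1/2)^{17} = 1853020188851841/2 ≈ 9.27e+14.


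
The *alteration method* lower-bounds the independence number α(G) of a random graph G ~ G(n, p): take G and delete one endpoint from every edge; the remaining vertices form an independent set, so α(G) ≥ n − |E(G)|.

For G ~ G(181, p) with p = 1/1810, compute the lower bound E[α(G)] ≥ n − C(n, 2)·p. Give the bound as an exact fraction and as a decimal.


E[|E(G)|] = C(181, 2)·p = 16290 · (1/1810) = 9.
E[α(G)] ≥ n − E[|E(G)|] = 181 − 9 = 172.
Numerically: ≈ 172.000.
(This is only a lower bound; the true E[α(G)] may be larger.)

E[α(G)] ≥ 172 ≈ 172.000.


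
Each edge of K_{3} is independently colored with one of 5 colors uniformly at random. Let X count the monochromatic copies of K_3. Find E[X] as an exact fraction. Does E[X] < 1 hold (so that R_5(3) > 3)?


E[X] = C(3, 3) · 5^{1 − 3} = 1 · 5^{−2} = 1/25.
As a reduced fraction: E[X] = 1/25 ≈ 0.0400000.
Is E[X] < 1? YES.
Since E[X] < 1, there exists a 5-coloring of K_{3} with no monochromatic K_3; hence R_5(3) > 3.

E[X] = 1/25 ≈ 0.0400000; E[X] < 1, so R_5(3) > 3.


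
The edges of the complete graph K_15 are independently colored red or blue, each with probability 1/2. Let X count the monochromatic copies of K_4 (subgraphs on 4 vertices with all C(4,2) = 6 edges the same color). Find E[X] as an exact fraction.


Let X = Σ_S X_S over the C(15, 4) = 1365 subsets S of size 4, where X_S = 1 if the K_4 on S is monochromatic.
For a fixed S, the K_4 on S has C(4, 2) = 6 edges. P[all 6 edges red] = (1/2)^6, and likewise for blue, so P[monochromatic] = 2·(1/2)^6 = 2^{1 − 6} = 1/32.
By linearity of expectation: E[X] = C(15, 4) · 2^{1 − 6} = 1365 · 1/32 = 1365/32.
Numerically: E[X] ≈ 42.656.

E[X] = C(15,4)·2^(1−C(4,2)) = 1365/32 ≈ 42.656.


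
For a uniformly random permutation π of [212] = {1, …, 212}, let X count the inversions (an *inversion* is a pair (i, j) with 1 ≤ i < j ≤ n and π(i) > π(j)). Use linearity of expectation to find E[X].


Write X = Σ X_I over the C(212, 2) = 22366 pairs i < j, with X_I the indicator of one inversion.
There are 22366 indicators.
For each fixed pair i < j, the values π(i) and π(j) are two distinct elements of {1, …, 212} in uniformly random order; by symmetry P[π(i) > π(j)] = 1/2.
By linearity: E[X] = 22366 · (1/2) = C(212, 2) · (1/2) = 22366/2 = 11183 ≈ 11183.000.

E[X] = 11183 = 11183.000.


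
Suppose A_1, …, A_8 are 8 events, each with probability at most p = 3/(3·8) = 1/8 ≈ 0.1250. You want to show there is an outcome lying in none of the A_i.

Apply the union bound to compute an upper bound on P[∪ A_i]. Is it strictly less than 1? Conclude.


Union bound: P[∪_{i=1}^{8} A_i] ≤ Σ_i P[A_i] ≤ 8·p = 8·(1/8) = 1.
Numerically: 1 ≈ 1.0000.
Is 1 < 1? NO.
Since the bound 1 is ≥ 1, the union bound is uninformative here; it does NOT by itself certify existence.

8·p = 1 ≈ 1.0000; existence NOT certified by the union bound.


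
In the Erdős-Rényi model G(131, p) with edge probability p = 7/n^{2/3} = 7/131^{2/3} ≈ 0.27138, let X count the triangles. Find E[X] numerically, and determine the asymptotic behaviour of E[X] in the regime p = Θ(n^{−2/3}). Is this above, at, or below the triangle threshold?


Number of potential triangles: C(131, 3) = 366145.
Each occurs with probability p³ ≈ (0.27138)³ ≈ 1.9987180e-02.
By linearity: E[X] = C(131, 3)·p³ ≈ 366145 · 1.9987180e-02 ≈ 7318.20611.
Since α = 2/3 < 1, p = c/n^{2/3} ≫ 1/n is above the triangle threshold p ~ 1/n. Asymptotically E[X] ~ (c³/6)·n^{3(1−α)} = (7³/6)·n^{1} → ∞; triangles are abundant w.h.p.

E[X] ≈ 7318.20611; in regime p = Θ(1/n^{2/3}) E[X] diverges (above the triangle threshold p ~ 1/n).


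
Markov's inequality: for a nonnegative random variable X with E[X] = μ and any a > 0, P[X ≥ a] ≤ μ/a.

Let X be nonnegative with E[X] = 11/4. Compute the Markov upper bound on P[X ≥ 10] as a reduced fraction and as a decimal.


μ = E[X] = 11/4, a = 10.
Markov: P[X ≥ 10] ≤ μ/a = (11/4)/10 = 11/40.
Numerically: ≈ 0.275.
(Since a = 10 > μ = 2.750, the bound 11/40 is < 1 and informative.)

P[X ≥ 10] ≤ 11/40 ≈ 0.275.


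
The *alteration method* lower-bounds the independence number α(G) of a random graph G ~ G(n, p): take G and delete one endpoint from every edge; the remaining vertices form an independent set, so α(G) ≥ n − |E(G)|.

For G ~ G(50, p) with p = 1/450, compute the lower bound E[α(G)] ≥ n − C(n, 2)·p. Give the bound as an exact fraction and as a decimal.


E[|E(G)|] = C(50, 2)·p = 1225 · (1/450) = 49/18.
E[α(G)] ≥ n − E[|E(G)|] = 50 − 49/18 = 851/18.
Numerically: ≈ 47.27778.
(This is only a lower bound; the true E[α(G)] may be larger.)

E[α(G)] ≥ 851/18 ≈ 47.27778.


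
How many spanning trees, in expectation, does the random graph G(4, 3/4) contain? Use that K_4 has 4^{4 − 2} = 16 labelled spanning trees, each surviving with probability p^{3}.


K_4 has 4^{4 − 2} = 16 labelled spanning trees.
For each such spanning tree H, let X_H = 1 if all 3 edges of H are present in G. Then P[X_H = 1] = p^{3} = (3/4)^{3} = 27/64.
By linearity of expectation: E[X] = Σ_H E[X_H] = 16 · p^{3} = 16 · 27/64 = 27/4.
Numerically: E[X] ≈ 6.75.

E[X] = 16 · (3/4)^{3} = 27/4 ≈ 6.75.


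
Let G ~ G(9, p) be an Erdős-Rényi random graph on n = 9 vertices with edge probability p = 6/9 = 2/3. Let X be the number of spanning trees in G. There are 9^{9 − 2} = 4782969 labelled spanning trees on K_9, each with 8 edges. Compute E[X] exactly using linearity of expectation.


K_9 has 9^{9 − 2} = 4782969 labelled spanning trees.
For each such spanning tree H, let X_H = 1 if all 8 edges of H are present in G. Then P[X_H = 1] = p^{8} = (2/3)^{8} = 256/6561.
By linearity of expectation: E[X] = Σ_H E[X_H] = 4782969 · p^{8} = 4782969 · 256/6561 = 186624.
Numerically: E[X] ≈ 1.866e+05.

E[X] = 4782969 · (2/3)^{8} = 186624 ≈ 1.866e+05.


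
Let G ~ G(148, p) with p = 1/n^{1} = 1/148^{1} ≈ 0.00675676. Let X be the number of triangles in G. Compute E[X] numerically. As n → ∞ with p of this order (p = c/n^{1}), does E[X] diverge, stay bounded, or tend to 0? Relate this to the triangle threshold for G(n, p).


Number of potential triangles: C(148, 3) = 529396.
Each occurs with probability p³ ≈ (0.00675676)³ ≈ 3.08471364e-07.
By linearity: E[X] = C(148, 3)·p³ ≈ 529396 · 3.08471364e-07 ≈ 0.163304.
Here α = 1, so p = 1/n is exactly at the triangle threshold p ~ 1/n. Asymptotically E[X] → c³/6 = 1³/6 = 1/6 ≈ 0.166667, a bounded constant. In this regime the triangle count is asymptotically Poisson(c³/6).

E[X] ≈ 0.163304; in regime p = Θ(1/n^{1}) E[X] stays bounded (at the triangle threshold p ~ 1/n).


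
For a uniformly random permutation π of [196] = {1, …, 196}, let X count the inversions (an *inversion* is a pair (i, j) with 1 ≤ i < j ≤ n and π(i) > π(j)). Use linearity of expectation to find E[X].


Write X = Σ X_I over the C(196, 2) = 19110 pairs i < j, with X_I the indicator of one inversion.
There are 19110 indicators.
For each fixed pair i < j, the values π(i) and π(j) are two distinct elements of {1, …, 196} in uniformly random order; by symmetry P[π(i) > π(j)] = 1/2.
By linearity: E[X] = 19110 · (1/2) = C(196, 2) · (1/2) = 19110/2 = 9555 ≈ 9555.0000.

E[X] = 9555 = 9555.0000.


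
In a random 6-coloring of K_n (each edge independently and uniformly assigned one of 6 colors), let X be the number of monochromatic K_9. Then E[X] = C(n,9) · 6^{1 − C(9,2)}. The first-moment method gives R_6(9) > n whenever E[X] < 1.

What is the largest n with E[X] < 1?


We need C(n, 9) · 6^{1 − 36} < 1, i.e. C(n, 9) < 6^{36 − 1} = 1719070799748422591028658176.
Check values of n near the boundary:
  n = 4406: C(4406, 9) = 1710356485221788389505285700; 1710356485221788389505285700 < 1719070799748422591028658176? YES
  n = 4407: C(4407, 9) = 1713856532599459170657070050; 1713856532599459170657070050 < 1719070799748422591028658176? YES
  n = 4408: C(4408, 9) = 1717362945146264156457459600; 1717362945146264156457459600 < 1719070799748422591028658176? YES
  n = 4409: C(4409, 9) = 1720875732988608787686577131; 1720875732988608787686577131 < 1719070799748422591028658176? NO
  n = 4410: C(4410, 9) = 1724394906266704102180823710; 1724394906266704102180823710 < 1719070799748422591028658176? NO
The largest n with C(n, 9) < 1719070799748422591028658176 is n = 4408 (where E[X] = 35778394690547169926197075/35813974994758803979763712 ≈ 0.9990). Hence R_6(9) > 4408, i.e. R_6(9) ≥ 4409.

Largest n = 4408; hence R_6(9) > 4408.


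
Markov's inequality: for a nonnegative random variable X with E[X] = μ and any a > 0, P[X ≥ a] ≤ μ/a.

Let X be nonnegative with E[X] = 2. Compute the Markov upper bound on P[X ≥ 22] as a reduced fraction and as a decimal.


μ = E[X] = 2, a = 22.
Markov: P[X ≥ 22] ≤ μ/a = (2)/22 = 1/11.
Numerically: ≈ 0.09091.
(Since a = 22 > μ = 2.00000, the bound 1/11 is < 1 and informative.)

P[X ≥ 22] ≤ 1/11 ≈ 0.09091.


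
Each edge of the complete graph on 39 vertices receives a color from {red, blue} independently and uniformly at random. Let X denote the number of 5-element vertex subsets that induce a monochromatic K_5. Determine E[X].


Let X = Σ_S X_S over the C(39, 5) = 575757 subsets S of size 5, where X_S = 1 if the K_5 on S is monochromatic.
For a fixed S, the K_5 on S has C(5, 2) = 10 edges. P[all 10 edges red] = (1/2)^10, and likewise for blue, so P[monochromatic] = 2·(1/2)^10 = 2^{1 − 10} = 1/512.
Summing: E[X] = C(39, 5) · 2^{1 − 10} = 575757 · 1/512 = 575757/512.
Numerically: E[X] ≈ 1124.525.

E[X] = C(39,5)·2^(1−C(5,2)) = 575757/512 ≈ 1124.525.


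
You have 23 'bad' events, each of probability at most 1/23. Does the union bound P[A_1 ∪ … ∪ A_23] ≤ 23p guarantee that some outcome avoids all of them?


Union bound: P[∪_{i=1}^{23} A_i] ≤ Σ_i P[A_i] ≤ 23·p = 23·(1/23) = 1.
Numerically: 1 ≈ 1.0000.
Is 1 < 1? NO.
Since the bound 1 is ≥ 1, the union bound is uninformative here; it does NOT by itself certify existence.

23·p = 1 ≈ 1.0000; existence NOT certified by the union bound.


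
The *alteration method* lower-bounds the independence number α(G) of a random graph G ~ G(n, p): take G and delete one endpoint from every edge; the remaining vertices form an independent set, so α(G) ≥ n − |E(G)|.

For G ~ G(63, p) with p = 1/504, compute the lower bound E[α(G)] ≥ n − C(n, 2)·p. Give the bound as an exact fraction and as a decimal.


E[|E(G)|] = C(63, 2)·p = 1953 · (1/504) = 31/8.
E[α(G)] ≥ n − E[|E(G)|] = 63 − 31/8 = 473/8.
Numerically: ≈ 59.125000.
(This is only a lower bound; the true E[α(G)] may be larger.)

E[α(G)] ≥ 473/8 ≈ 59.125000.


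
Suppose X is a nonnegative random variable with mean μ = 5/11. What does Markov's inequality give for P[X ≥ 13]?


μ = E[X] = 5/11, a = 13.
Markov: P[X ≥ 13] ≤ μ/a = (5/11)/13 = 5/143.
Numerically: ≈ 0.034965.
(Since a = 13 > μ = 0.454545, the bound 5/143 is < 1 and informative.)

P[X ≥ 13] ≤ 5/143 ≈ 0.034965.


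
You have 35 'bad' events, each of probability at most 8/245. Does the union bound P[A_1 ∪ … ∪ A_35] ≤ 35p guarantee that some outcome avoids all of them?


Union bound: P[∪_{i=1}^{35} A_i] ≤ Σ_i P[A_i] ≤ 35·p = 35·(8/245) = 8/7.
Numerically: 8/7 ≈ 1.143.
Is 8/7 < 1? NO.
Since the bound 8/7 is ≥ 1, the union bound is uninformative here; it does NOT by itself certify existence.

35·p = 8/7 ≈ 1.143; existence NOT certified by the union bound.


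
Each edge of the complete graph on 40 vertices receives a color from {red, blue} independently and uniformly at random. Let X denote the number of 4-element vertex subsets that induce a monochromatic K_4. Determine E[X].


Let X = Σ_S X_S over the C(40, 4) = 91390 subsets S of size 4, where X_S = 1 if the K_4 on S is monochromatic.
For a fixed S, the K_4 on S has C(4, 2) = 6 edges. P[all 6 edges red] = (1/2)^6, and likewise for blue, so P[monochromatic] = 2·(1/2)^6 = 2^{1 − 6} = 1/32.
By linearity of expectation: E[X] = C(40, 4) · 2^{1 − 6} = 91390 · 1/32 = 45695/16.
Numerically: E[X] ≈ 2855.938.

E[X] = C(40,4)·2^(1−C(4,2)) = 45695/16 ≈ 2855.938.


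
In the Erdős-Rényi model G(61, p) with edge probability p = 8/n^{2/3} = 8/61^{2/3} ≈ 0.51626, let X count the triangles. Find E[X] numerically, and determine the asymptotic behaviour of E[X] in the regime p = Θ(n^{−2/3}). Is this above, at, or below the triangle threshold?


Number of potential triangles: C(61, 3) = 35990.
Each occurs with probability p³ ≈ (0.51626)³ ≈ 1.3759742e-01.
By linearity: E[X] = C(61, 3)·p³ ≈ 35990 · 1.3759742e-01 ≈ 4952.13115.
Since α = 2/3 < 1, p = c/n^{2/3} ≫ 1/n is above the triangle threshold p ~ 1/n. Asymptotically E[X] ~ (c³/6)·n^{3(1−α)} = (8³/6)·n^{1} → ∞; triangles are abundant w.h.p.

E[X] ≈ 4952.13115; in regime p = Θ(1/n^{2/3}) E[X] diverges (above the triangle threshold p ~ 1/n).


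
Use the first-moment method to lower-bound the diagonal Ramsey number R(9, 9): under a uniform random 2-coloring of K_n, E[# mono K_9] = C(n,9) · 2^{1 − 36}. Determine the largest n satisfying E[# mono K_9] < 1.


We need C(n, 9) · 2^{1 − 36} < 1, i.e. C(n, 9) < 2^{36 − 1} = 34359738368.
Check values of n near the boundary:
  n = 62: C(62, 9) = 20286591270; 20286591270 < 34359738368? YES
  n = 63: C(63, 9) = 23667689815; 23667689815 < 34359738368? YES
  n = 64: C(64, 9) = 27540584512; 27540584512 < 34359738368? YES
  n = 65: C(65, 9) = 31966749880; 31966749880 < 34359738368? YES
  n = 66: C(66, 9) = 37014131440; 37014131440 < 34359738368? NO
The largest n with C(n, 9) < 34359738368 is n = 65 (where E[X] = 3995843735/4294967296 ≈ 0.9304). Hence R(9, 9) > 65, i.e. R(9, 9) ≥ 66.

Largest n = 65; hence R(9, 9) > 65.


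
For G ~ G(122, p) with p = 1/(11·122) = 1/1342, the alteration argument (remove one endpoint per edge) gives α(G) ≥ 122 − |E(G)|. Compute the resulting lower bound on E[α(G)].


E[|E(G)|] = C(122, 2)·p = 7381 · (1/1342) = 11/2.
E[α(G)] ≥ n − E[|E(G)|] = 122 − 11/2 = 233/2.
Numerically: ≈ 116.50000.
(This is only a lower bound; the true E[α(G)] may be larger.)

E[α(G)] ≥ 233/2 ≈ 116.50000.


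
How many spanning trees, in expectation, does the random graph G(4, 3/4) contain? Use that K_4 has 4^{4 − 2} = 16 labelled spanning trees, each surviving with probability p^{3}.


K_4 has 4^{4 − 2} = 16 labelled spanning trees.
For each such spanning tree H, let X_H = 1 if all 3 edges of H are present in G. Then P[X_H = 1] = p^{3} = (3/4)^{3} = 27/64.
By linearity: E[X] = Σ_H E[X_H] = 16 · p^{3} = 16 · 27/64 = 27/4.
Numerically: E[X] ≈ 6.75.

E[X] = 16 · (3/4)^{3} = 27/4 ≈ 6.75.


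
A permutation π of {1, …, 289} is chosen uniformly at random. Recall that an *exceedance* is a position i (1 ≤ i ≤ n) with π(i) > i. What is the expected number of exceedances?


Write X = Σ_{i=1}^{289} X_i, where X_i = 1_{π(i) > i}.
For each fixed i, π(i) is uniform over {1, …, 289} (marginal of a uniform permutation), so P[π(i) > i] = (n − i)/n. Summing: Σ_{i=1}^{289} (n − i)/n = (0 + 1 + … + 288)/289 = 289(289 − 1)/(2·289) = (289 − 1)/2.
Hence E[X] = Σ_{i=1}^{289} (289 − i)/289 = 144 ≈ 144.000000.

E[X] = 144 = 144.000000.


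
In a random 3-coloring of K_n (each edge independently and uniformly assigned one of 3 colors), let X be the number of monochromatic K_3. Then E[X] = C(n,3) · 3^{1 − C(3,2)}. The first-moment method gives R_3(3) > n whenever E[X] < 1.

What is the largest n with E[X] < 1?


We need C(n, 3) · 3^{1 − 3} < 1, i.e. C(n, 3) < 3^{3 − 1} = 9.
Check values of n near the boundary:
  n = 3: C(3, 3) = 1; 1 < 9? YES
  n = 4: C(4, 3) = 4; 4 < 9? YES
  n = 5: C(5, 3) = 10; 10 < 9? NO
The largest n with C(n, 3) < 9 is n = 4 (where E[X] = 4/9 ≈ 0.4444444). Hence R_3(3) > 4, i.e. R_3(3) ≥ 5.

Largest n = 4; hence R_3(3) > 4.


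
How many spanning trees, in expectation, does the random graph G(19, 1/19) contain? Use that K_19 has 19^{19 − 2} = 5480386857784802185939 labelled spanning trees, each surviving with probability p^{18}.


K_19 has 19^{19 − 2} = 5480386857784802185939 labelled spanning trees.
For each such spanning tree H, let X_H = 1 if all 18 edges of H are present in G. Then P[X_H = 1] = p^{18} = (1/19)^{18} = 1/104127350297911241532841.
By linearity: E[X] = Σ_H E[X_H] = 5480386857784802185939 · p^{18} = 5480386857784802185939 · 1/104127350297911241532841 = 1/19.
Numerically: E[X] ≈ 0.0526316.

E[X] = 5480386857784802185939 · (1/19)^{18} = 1/19 ≈ 0.0526316.


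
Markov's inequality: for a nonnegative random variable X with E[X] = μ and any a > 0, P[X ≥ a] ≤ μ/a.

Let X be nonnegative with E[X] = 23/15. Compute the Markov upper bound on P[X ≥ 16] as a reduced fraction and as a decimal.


μ = E[X] = 23/15, a = 16.
Markov: P[X ≥ 16] ≤ μ/a = (23/15)/16 = 23/240.
Numerically: ≈ 0.096.
(Since a = 16 > μ = 1.533, the bound 23/240 is < 1 and informative.)

P[X ≥ 16] ≤ 23/240 ≈ 0.096.


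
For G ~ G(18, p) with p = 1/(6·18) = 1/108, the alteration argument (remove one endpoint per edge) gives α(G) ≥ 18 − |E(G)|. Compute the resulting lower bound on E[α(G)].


E[|E(G)|] = C(18, 2)·p = 153 · (1/108) = 17/12.
E[α(G)] ≥ n − E[|E(G)|] = 18 − 17/12 = 199/12.
Numerically: ≈ 16.583333.
(This is only a lower bound; the true E[α(G)] may be larger.)

E[α(G)] ≥ 199/12 ≈ 16.583333.


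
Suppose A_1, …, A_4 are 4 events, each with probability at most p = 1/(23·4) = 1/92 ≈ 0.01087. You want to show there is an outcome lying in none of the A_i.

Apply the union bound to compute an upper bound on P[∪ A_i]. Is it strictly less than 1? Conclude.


Union bound: P[∪_{i=1}^{4} A_i] ≤ Σ_i P[A_i] ≤ 4·p = 4·(1/92) = 1/23.
Numerically: 1/23 ≈ 0.04348.
Is 1/23 < 1? YES.
Since P[∪ A_i] ≤ 1/23 < 1, the complement has P[∩ A_i^c] ≥ 1 − 1/23 = 22/23 > 0, so some outcome avoids every A_i.

4·p = 1/23 ≈ 0.04348; existence CERTIFIED by the union bound.


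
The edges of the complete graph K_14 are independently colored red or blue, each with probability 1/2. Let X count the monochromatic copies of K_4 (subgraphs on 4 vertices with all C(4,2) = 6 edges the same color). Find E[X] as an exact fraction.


Let X = Σ_S X_S over the C(14, 4) = 1001 subsets S of size 4, where X_S = 1 if the K_4 on S is monochromatic.
For a fixed S, the K_4 on S has C(4, 2) = 6 edges. P[all 6 edges red] = (1/2)^6, and likewise for blue, so P[monochromatic] = 2·(1/2)^6 = 2^{1 − 6} = 1/32.
Summing: E[X] = C(14, 4) · 2^{1 − 6} = 1001 · 1/32 = 1001/32.
Numerically: E[X] ≈ 31.281250.

E[X] = C(14,4)·2^(1−C(4,2)) = 1001/32 ≈ 31.281250.


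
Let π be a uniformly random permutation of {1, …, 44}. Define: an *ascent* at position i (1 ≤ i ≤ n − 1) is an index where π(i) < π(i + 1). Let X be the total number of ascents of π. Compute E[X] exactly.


Write X = Σ X_I over i = 1, …, 43, with X_I the indicator of one ascent.
There are 43 indicators.
For each fixed i, the pair (π(i), π(i+1)) is a uniformly random ordered pair of distinct values from {1, …, 44}; by symmetry P[π(i) < π(i+1)] = 1/2.
By linearity: E[X] = 43 · (1/2) = (44 − 1) · (1/2) = 43/2 ≈ 21.500.

E[X] = 43/2 = 21.500.


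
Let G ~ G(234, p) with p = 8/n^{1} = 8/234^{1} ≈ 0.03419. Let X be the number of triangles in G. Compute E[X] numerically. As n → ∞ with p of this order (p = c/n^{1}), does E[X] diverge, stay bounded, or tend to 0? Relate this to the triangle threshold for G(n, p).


Number of potential triangles: C(234, 3) = 2108184.
Each occurs with probability p³ ≈ (0.03419)³ ≈ 3.995972e-05.
By linearity: E[X] = C(234, 3)·p³ ≈ 2108184 · 3.995972e-05 ≈ 84.2424.
Here α = 1, so p = 8/n is exactly at the triangle threshold p ~ 1/n. Asymptotically E[X] → c³/6 = 8³/6 = 256/3 ≈ 85.3333, a bounded constant. In this regime the triangle count is asymptotically Poisson(c³/6).

E[X] ≈ 84.2424; in regime p = Θ(1/n^{1}) E[X] stays bounded (at the triangle threshold p ~ 1/n).


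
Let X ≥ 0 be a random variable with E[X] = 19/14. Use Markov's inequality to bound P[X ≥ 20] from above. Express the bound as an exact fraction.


μ = E[X] = 19/14, a = 20.
Markov: P[X ≥ 20] ≤ μ/a = (19/14)/20 = 19/280.
Numerically: ≈ 0.0679.
(Since a = 20 > μ = 1.3571, the bound 19/280 is < 1 and informative.)

P[X ≥ 20] ≤ 19/280 ≈ 0.0679.


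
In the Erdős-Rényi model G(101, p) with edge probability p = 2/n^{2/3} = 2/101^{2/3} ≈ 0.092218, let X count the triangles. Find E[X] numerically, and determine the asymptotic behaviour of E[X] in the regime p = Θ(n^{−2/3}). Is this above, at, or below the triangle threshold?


Number of potential triangles: C(101, 3) = 166650.
Each occurs with probability p³ ≈ (0.092218)³ ≈ 7.8423684e-04.
By linearity: E[X] = C(101, 3)·p³ ≈ 166650 · 7.8423684e-04 ≈ 130.69307.
Since α = 2/3 < 1, p = c/n^{2/3} ≫ 1/n is above the triangle threshold p ~ 1/n. Asymptotically E[X] ~ (c³/6)·n^{3(1−α)} = (2³/6)·n^{1} → ∞; triangles are abundant w.h.p.

E[X] ≈ 130.69307; in regime p = Θ(1/n^{2/3}) E[X] diverges (above the triangle threshold p ~ 1/n).


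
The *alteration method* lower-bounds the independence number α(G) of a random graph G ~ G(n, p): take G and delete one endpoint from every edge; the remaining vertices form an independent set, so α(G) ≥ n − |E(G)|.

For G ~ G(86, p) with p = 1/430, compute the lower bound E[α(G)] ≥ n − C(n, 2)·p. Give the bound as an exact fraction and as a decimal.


E[|E(G)|] = C(86, 2)·p = 3655 · (1/430) = 17/2.
E[α(G)] ≥ n − E[|E(G)|] = 86 − 17/2 = 155/2.
Numerically: ≈ 77.5000.
(This is only a lower bound; the true E[α(G)] may be larger.)

E[α(G)] ≥ 155/2 ≈ 77.5000.


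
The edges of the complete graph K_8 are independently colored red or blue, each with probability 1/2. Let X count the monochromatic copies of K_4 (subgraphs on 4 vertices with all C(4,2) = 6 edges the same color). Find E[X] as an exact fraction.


Let X = Σ_S X_S over the C(8, 4) = 70 subsets S of size 4, where X_S = 1 if the K_4 on S is monochromatic.
For a fixed S, the K_4 on S has C(4, 2) = 6 edges. P[all 6 edges red] = (1/2)^6, and likewise for blue, so P[monochromatic] = 2·(1/2)^6 = 2^{1 − 6} = 1/32.
By linearity: E[X] = C(8, 4) · 2^{1 − 6} = 70 · 1/32 = 35/16.
Numerically: E[X] ≈ 2.18750.

E[X] = C(8,4)·2^(1−C(4,2)) = 35/16 ≈ 2.18750.


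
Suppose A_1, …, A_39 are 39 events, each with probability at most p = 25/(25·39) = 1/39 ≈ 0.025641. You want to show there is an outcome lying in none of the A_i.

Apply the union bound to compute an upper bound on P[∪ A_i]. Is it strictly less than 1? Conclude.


Union bound: P[∪_{i=1}^{39} A_i] ≤ Σ_i P[A_i] ≤ 39·p = 39·(1/39) = 1.
Numerically: 1 ≈ 1.000000.
Is 1 < 1? NO.
Since the bound 1 is ≥ 1, the union bound is uninformative here; it does NOT by itself certify existence.

39·p = 1 ≈ 1.000000; existence NOT certified by the union bound.


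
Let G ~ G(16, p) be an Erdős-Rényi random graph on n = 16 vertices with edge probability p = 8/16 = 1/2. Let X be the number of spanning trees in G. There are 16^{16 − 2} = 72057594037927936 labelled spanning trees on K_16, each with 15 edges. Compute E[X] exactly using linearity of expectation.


K_16 has 16^{16 − 2} = 72057594037927936 labelled spanning trees.
For each such spanning tree H, let X_H = 1 if all 15 edges of H are present in G. Then P[X_H = 1] = p^{15} = (1/2)^{15} = 1/32768.
By linearity: E[X] = Σ_H E[X_H] = 72057594037927936 · p^{15} = 72057594037927936 · 1/32768 = 2199023255552.
Numerically: E[X] ≈ 2.199e+12.

E[X] = 72057594037927936 · (1/2)^{15} = 2199023255552 ≈ 2.199e+12.


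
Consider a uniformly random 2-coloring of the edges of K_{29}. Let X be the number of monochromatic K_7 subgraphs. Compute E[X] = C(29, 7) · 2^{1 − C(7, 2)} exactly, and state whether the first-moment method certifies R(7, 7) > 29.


E[X] = C(29, 7) · 2^{1 − 21} = 1560780 · 2^{−20} = 1560780/1048576.
As a reduced fraction: E[X] = 390195/262144 ≈ 1.488.
Is E[X] < 1? NO.
Since E[X] ≥ 1, the first-moment bound is inconclusive at n = 29; it does NOT by itself certify R(7, 7) > 29.

E[X] = 390195/262144 ≈ 1.488; E[X] ≥ 1; first-moment method inconclusive here.


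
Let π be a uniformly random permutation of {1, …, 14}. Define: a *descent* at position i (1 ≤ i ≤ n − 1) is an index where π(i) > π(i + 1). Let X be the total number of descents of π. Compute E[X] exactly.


Write X = Σ X_I over i = 1, …, 13, with X_I the indicator of one descent.
There are 13 indicators.
For each fixed i, the pair (π(i), π(i+1)) is a uniformly random ordered pair of distinct values from {1, …, 14}; by symmetry P[π(i) > π(i+1)] = 1/2.
By linearity: E[X] = 13 · (1/2) = (14 − 1) · (1/2) = 13/2 ≈ 6.5000.

E[X] = 13/2 = 6.5000.


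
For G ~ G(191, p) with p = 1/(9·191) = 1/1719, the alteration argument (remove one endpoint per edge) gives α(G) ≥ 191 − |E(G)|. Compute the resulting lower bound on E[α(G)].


E[|E(G)|] = C(191, 2)·p = 18145 · (1/1719) = 95/9.
E[α(G)] ≥ n − E[|E(G)|] = 191 − 95/9 = 1624/9.
Numerically: ≈ 180.444444.
(This is only a lower bound; the true E[α(G)] may be larger.)

E[α(G)] ≥ 1624/9 ≈ 180.444444.
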